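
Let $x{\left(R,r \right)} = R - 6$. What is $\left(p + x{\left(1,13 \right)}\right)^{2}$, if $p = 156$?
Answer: $22801$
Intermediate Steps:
$x{\left(R,r \right)} = -6 + R$
$\left(p + x{\left(1,13 \right)}\right)^{2} = \left(156 + \left(-6 + 1\right)\right)^{2} = \left(156 - 5\right)^{2} = 151^{2} = 22801$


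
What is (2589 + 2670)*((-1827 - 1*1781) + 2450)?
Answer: -6089922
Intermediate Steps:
(2589 + 2670)*((-1827 - 1*1781) + 2450) = 5259*((-1827 - 1781) + 2450) = 5259*(-3608 + 2450) = 5259*(-1158) = -6089922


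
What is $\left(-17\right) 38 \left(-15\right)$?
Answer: $9690$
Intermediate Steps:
$\left(-17\right) 38 \left(-15\right) = \left(-646\right) \left(-15\right) = 9690$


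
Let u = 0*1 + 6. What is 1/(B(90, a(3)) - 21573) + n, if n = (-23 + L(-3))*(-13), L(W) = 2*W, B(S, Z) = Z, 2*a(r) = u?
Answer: 8131889/21570 ≈ 377.00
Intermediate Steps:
u = 6 (u = 0 + 6 = 6)
a(r) = 3 (a(r) = (½)*6 = 3)
n = 377 (n = (-23 + 2*(-3))*(-13) = (-23 - 6)*(-13) = -29*(-13) = 377)
1/(B(90, a(3)) - 21573) + n = 1/(3 - 21573) + 377 = 1/(-21570) + 377 = -1/21570 + 377 = 8131889/21570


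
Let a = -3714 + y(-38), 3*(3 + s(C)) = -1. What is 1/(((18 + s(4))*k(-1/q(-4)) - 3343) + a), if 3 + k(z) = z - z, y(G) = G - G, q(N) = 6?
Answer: -1/7101 ≈ -0.00014083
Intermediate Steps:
s(C) = -10/3 (s(C) = -3 + (⅓)*(-1) = -3 - ⅓ = -10/3)
y(G) = 0
k(z) = -3 (k(z) = -3 + (z - z) = -3 + 0 = -3)
a = -3714 (a = -3714 + 0 = -3714)
1/(((18 + s(4))*k(-1/q(-4)) - 3343) + a) = 1/(((18 - 10/3)*(-3) - 3343) - 3714) = 1/(((44/3)*(-3) - 3343) - 3714) = 1/((-44 - 3343) - 3714) = 1/(-3387 - 3714) = 1/(-7101) = -1/7101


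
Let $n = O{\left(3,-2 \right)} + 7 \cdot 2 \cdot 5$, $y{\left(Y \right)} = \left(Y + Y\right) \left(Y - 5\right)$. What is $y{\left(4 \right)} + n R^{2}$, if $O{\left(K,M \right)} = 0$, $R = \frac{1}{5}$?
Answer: $- \frac{26}{5} \approx -5.2$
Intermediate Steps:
$R = \frac{1}{5} \approx 0.2$
$y{\left(Y \right)} = 2 Y \left(-5 + Y\right)$
$n = 70$ ($n = 0 + 7 \cdot 2 \cdot 5 = 0 + 7 \cdot 10 = 0 + 70 = 70$)
$y{\left(4 \right)} + n R^{2} = 2 \cdot 4 \left(-5 + 4\right) + \frac{70}{25} = 2 \cdot 4 \left(-1\right) + 70 \cdot \frac{1}{25} = -8 + \frac{14}{5} = - \frac{26}{5}$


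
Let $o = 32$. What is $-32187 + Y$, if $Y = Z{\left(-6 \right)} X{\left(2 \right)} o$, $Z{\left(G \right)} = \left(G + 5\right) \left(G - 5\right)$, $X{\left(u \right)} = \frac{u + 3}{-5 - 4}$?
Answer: $- \frac{291443}{9} \approx -32383.0$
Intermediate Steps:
$X{\left(u \right)} = - \frac{1}{3} - \frac{u}{9}$ ($X{\left(u \right)} = \frac{3 + u}{-9} = \left(3 + u\right) \left(- \frac{1}{9}\right) = - \frac{1}{3} - \frac{u}{9}$)
$Z{\left(G \right)} = \left(-5 + G\right) \left(5 + G\right)$ ($Z{\left(G \right)} = \left(5 + G\right) \left(-5 + G\right) = \left(-5 + G\right) \left(5 + G\right)$)
$Y = - \frac{1760}{9}$ ($Y = \left(-25 + \left(-6\right)^{2}\right) \left(- \frac{1}{3} - \frac{2}{9}\right) 32 = \left(-25 + 36\right) \left(- \frac{1}{3} - \frac{2}{9}\right) 32 = 11 \left(- \frac{5}{9}\right) 32 = \left(- \frac{55}{9}\right) 32 = - \frac{1760}{9} \approx -195.56$)
$-32187 + Y = -32187 - \frac{1760}{9} = - \frac{291443}{9}$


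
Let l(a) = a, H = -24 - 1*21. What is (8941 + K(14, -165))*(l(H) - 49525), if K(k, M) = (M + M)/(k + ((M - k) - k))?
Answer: -79350119330/179 ≈ -4.4330e+8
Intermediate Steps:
H = -45 (H = -24 - 21 = -45)
K(k, M) = 2*M/(M - k) (K(k, M) = (2*M)/(k + (M - 2*k)) = (2*M)/(M - k) = 2*M/(M - k))
(8941 + K(14, -165))*(l(H) - 49525) = (8941 + 2*(-165)/(-165 - 1*14))*(-45 - 49525) = (8941 + 2*(-165)/(-165 - 14))*(-49570) = (8941 + 2*(-165)/(-179))*(-49570) = (8941 + 2*(-165)*(-1/179))*(-49570) = (8941 + 330/179)*(-49570) = (1600769/179)*(-49570) = -79350119330/179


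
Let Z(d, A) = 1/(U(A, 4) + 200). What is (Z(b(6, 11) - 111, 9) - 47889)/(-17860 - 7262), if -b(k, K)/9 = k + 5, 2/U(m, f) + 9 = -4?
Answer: 124415609/65266956 ≈ 1.9063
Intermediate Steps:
U(m, f) = -2/13 (U(m, f) = 2/(-9 - 4) = 2/(-13) = 2*(-1/13) = -2/13)
b(k, K) = -45 - 9*k (b(k, K) = -9*(k + 5) = -9*(5 + k) = -45 - 9*k)
Z(d, A) = 13/2598 (Z(d, A) = 1/(-2/13 + 200) = 1/(2598/13) = 13/2598)
(Z(b(6, 11) - 111, 9) - 47889)/(-17860 - 7262) = (13/2598 - 47889)/(-17860 - 7262) = -124415609/2598/(-25122) = -124415609/2598*(-1/25122) = 124415609/65266956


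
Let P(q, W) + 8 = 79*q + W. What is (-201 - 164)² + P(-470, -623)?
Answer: 95464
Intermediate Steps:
P(q, W) = -8 + W + 79*q (P(q, W) = -8 + (79*q + W) = -8 + (W + 79*q) = -8 + W + 79*q)
(-201 - 164)² + P(-470, -623) = (-201 - 164)² + (-8 - 623 + 79*(-470)) = (-365)² + (-8 - 623 - 37130) = 133225 - 37761 = 95464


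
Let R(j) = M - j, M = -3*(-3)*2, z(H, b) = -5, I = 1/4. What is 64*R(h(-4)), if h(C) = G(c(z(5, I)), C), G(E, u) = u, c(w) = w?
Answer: 1408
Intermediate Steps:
I = ¼ ≈ 0.25000
M = 18 (M = 9*2 = 18)
h(C) = C
R(j) = 18 - j
64*R(h(-4)) = 64*(18 - 1*(-4)) = 64*(18 + 4) = 64*22 = 1408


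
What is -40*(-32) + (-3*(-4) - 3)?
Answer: 1289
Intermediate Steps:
-40*(-32) + (-3*(-4) - 3) = 1280 + (12 - 3) = 1280 + 9 = 1289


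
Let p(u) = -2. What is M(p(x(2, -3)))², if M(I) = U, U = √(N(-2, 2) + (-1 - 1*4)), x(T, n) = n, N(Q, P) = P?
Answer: -3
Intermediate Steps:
U = I*√3 (U = √(2 + (-1 - 1*4)) = √(2 + (-1 - 4)) = √(2 - 5) = √(-3) = I*√3 ≈ 1.732*I)
M(I) = I*√3
M(p(x(2, -3)))² = (I*√3)² = -3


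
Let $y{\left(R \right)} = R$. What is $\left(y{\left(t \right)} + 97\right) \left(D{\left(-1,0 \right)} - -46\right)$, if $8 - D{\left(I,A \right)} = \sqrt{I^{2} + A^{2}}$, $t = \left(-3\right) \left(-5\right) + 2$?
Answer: $6042$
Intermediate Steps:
$t = 17$ ($t = 15 + 2 = 17$)
$D{\left(I,A \right)} = 8 - \sqrt{A^{2} + I^{2}}$ ($D{\left(I,A \right)} = 8 - \sqrt{I^{2} + A^{2}} = 8 - \sqrt{A^{2} + I^{2}}$)
$\left(y{\left(t \right)} + 97\right) \left(D{\left(-1,0 \right)} - -46\right) = \left(17 + 97\right) \left(\left(8 - \sqrt{0^{2} + \left(-1\right)^{2}}\right) - -46\right) = 114 \left(\left(8 - \sqrt{0 + 1}\right) + 46\right) = 114 \left(\left(8 - \sqrt{1}\right) + 46\right) = 114 \left(\left(8 - 1\right) + 46\right) = 114 \left(7 + 46\right) = 114 \cdot 53 = 6042$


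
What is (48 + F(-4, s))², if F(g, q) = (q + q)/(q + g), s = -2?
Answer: 21316/9 ≈ 2368.4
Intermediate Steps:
F(g, q) = 2*q/(g + q) (F(g, q) = (2*q)/(g + q) = 2*q/(g + q))
(48 + F(-4, s))² = (48 + 2*(-2)/(-4 - 2))² = (48 + 2*(-2)/(-6))² = (48 + 2*(-2)*(-⅙))² = (48 + ⅔)² = (146/3)² = 21316/9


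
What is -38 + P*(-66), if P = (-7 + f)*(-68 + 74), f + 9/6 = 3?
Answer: 2140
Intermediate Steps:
f = 3/2 (f = -3/2 + 3 = 3/2 ≈ 1.5000)
P = -33 (P = (-7 + 3/2)*(-68 + 74) = -11/2*6 = -33)
-38 + P*(-66) = -38 - 33*(-66) = -38 + 2178 = 2140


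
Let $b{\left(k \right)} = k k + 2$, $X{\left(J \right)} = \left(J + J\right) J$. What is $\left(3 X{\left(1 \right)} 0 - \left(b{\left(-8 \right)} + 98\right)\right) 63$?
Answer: $-10332$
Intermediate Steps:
$X{\left(J \right)} = 2 J^{2}$ ($X{\left(J \right)} = 2 J J = 2 J^{2}$)
$b{\left(k \right)} = 2 + k^{2}$ ($b{\left(k \right)} = k^{2} + 2 = 2 + k^{2}$)
$\left(3 X{\left(1 \right)} 0 - \left(b{\left(-8 \right)} + 98\right)\right) 63 = \left(3 \cdot 2 \cdot 1^{2} \cdot 0 - \left(\left(2 + \left(-8\right)^{2}\right) + 98\right)\right) 63 = \left(3 \cdot 2 \cdot 1 \cdot 0 - \left(\left(2 + 64\right) + 98\right)\right) 63 = \left(3 \cdot 2 \cdot 0 - \left(66 + 98\right)\right) 63 = \left(6 \cdot 0 - 164\right) 63 = \left(0 - 164\right) 63 = \left(-164\right) 63 = -10332$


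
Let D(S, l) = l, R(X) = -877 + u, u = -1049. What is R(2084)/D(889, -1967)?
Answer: 1926/1967 ≈ 0.97916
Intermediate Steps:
R(X) = -1926 (R(X) = -877 - 1049 = -1926)
R(2084)/D(889, -1967) = -1926/(-1967) = -1926*(-1/1967) = 1926/1967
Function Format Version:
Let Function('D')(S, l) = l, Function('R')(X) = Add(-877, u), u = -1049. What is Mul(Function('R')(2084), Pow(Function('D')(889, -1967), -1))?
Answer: Rational(1926, 1967) ≈ 0.97916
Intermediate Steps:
Function('R')(X) = -1926 (Function('R')(X) = Add(-877, -1049) = -1926)
Mul(Function('R')(2084), Pow(Function('D')(889, -1967), -1)) = Mul(-1926, Pow(-1967, -1)) = Mul(-1926, Rational(-1, 1967)) = Rational(1926, 1967)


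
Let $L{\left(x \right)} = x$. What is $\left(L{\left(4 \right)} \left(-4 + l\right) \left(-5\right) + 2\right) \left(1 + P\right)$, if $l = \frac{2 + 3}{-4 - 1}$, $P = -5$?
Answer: $-408$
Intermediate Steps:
$l = -1$ ($l = \frac{5}{-5} = 5 \left(- \frac{1}{5}\right) = -1$)
$\left(L{\left(4 \right)} \left(-4 + l\right) \left(-5\right) + 2\right) \left(1 + P\right) = \left(4 \left(-4 - 1\right) \left(-5\right) + 2\right) \left(1 - 5\right) = \left(4 \left(\left(-5\right) \left(-5\right)\right) + 2\right) \left(-4\right) = \left(4 \cdot 25 + 2\right) \left(-4\right) = \left(100 + 2\right) \left(-4\right) = 102 \left(-4\right) = -408$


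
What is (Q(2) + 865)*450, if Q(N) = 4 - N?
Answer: 390150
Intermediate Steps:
(Q(2) + 865)*450 = ((4 - 1*2) + 865)*450 = ((4 - 2) + 865)*450 = (2 + 865)*450 = 867*450 = 390150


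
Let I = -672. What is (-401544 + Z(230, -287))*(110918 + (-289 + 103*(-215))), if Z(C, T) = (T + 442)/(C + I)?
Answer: -7852185321926/221 ≈ -3.5530e+10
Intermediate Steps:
Z(C, T) = (442 + T)/(-672 + C) (Z(C, T) = (T + 442)/(C - 672) = (442 + T)/(-672 + C))
(-401544 + Z(230, -287))*(110918 + (-289 + 103*(-215))) = (-401544 + (442 - 287)/(-672 + 230))*(110918 + (-289 + 103*(-215))) = (-401544 + 155/(-442))*(110918 + (-289 - 22145)) = (-401544 - 1/442*155)*(110918 - 22434) = (-401544 - 155/442)*88484 = -177482603/442*88484 = -7852185321926/221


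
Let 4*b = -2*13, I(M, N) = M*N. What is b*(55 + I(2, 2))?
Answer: -767/2 ≈ -383.50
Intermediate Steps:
b = -13/2 (b = (-2*13)/4 = (¼)*(-26) = -13/2 ≈ -6.5000)
b*(55 + I(2, 2)) = -13*(55 + 2*2)/2 = -13*(55 + 4)/2 = -13/2*59 = -767/2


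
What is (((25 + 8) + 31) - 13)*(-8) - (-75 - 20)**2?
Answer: -9433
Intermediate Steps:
(((25 + 8) + 31) - 13)*(-8) - (-75 - 20)**2 = ((33 + 31) - 13)*(-8) - 1*(-95)**2 = (64 - 13)*(-8) - 1*9025 = 51*(-8) - 9025 = -408 - 9025 = -9433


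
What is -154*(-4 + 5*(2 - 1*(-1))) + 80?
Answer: -1614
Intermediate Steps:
-154*(-4 + 5*(2 - 1*(-1))) + 80 = -154*(-4 + 5*(2 + 1)) + 80 = -154*(-4 + 5*3) + 80 = -154*(-4 + 15) + 80 = -154*11 + 80 = -1694 + 80 = -1614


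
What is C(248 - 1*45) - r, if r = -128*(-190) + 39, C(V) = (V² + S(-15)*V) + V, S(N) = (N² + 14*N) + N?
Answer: 17053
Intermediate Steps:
S(N) = N² + 15*N
C(V) = V + V² (C(V) = (V² + (-15*(15 - 15))*V) + V = (V² + (-15*0)*V) + V = (V² + 0*V) + V = (V² + 0) + V = V² + V = V + V²)
r = 24359 (r = 24320 + 39 = 24359)
C(248 - 1*45) - r = (248 - 1*45)*(1 + (248 - 1*45)) - 1*24359 = (248 - 45)*(1 + (248 - 45)) - 24359 = 203*(1 + 203) - 24359 = 203*204 - 24359 = 41412 - 24359 = 17053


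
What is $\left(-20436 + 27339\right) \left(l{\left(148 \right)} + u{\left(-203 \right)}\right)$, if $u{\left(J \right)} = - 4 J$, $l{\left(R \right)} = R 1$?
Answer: $6626880$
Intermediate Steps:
$l{\left(R \right)} = R$
$\left(-20436 + 27339\right) \left(l{\left(148 \right)} + u{\left(-203 \right)}\right) = \left(-20436 + 27339\right) \left(148 - -812\right) = 6903 \left(148 + 812\right) = 6903 \cdot 960 = 6626880$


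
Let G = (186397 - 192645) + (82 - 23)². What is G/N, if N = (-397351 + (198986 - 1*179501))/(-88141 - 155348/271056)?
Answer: -16526808327287/25605711624 ≈ -645.43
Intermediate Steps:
G = -2767 (G = -6248 + 59² = -6248 + 3481 = -2767)
N = 25605711624/5972825561 (N = (-397351 + (198986 - 179501))/(-88141 - 155348*1/271056) = (-397351 + 19485)/(-88141 - 38837/67764) = -377866/(-5972825561/67764) = -377866*(-67764/5972825561) = 25605711624/5972825561 ≈ 4.2870)
G/N = -2767/25605711624/5972825561 = -2767*5972825561/25605711624 = -16526808327287/25605711624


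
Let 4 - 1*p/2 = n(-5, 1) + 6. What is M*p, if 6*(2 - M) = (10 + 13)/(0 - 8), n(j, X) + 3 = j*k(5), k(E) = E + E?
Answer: 2023/8 ≈ 252.88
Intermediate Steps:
k(E) = 2*E
n(j, X) = -3 + 10*j (n(j, X) = -3 + j*(2*5) = -3 + j*10 = -3 + 10*j)
p = 102 (p = 8 - 2*((-3 + 10*(-5)) + 6) = 8 - 2*((-3 - 50) + 6) = 8 - 2*(-53 + 6) = 8 - 2*(-47) = 8 + 94 = 102)
M = 119/48 (M = 2 - (10 + 13)/(6*(0 - 8)) = 2 - 23/(6*(-8)) = 2 - 23*(-1)/(6*8) = 2 - 1/6*(-23/8) = 2 + 23/48 = 119/48 ≈ 2.4792)
M*p = (119/48)*102 = 2023/8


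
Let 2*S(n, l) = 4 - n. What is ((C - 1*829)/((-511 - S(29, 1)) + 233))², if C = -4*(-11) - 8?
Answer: 2515396/281961 ≈ 8.9211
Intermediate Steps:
S(n, l) = 2 - n/2 (S(n, l) = (4 - n)/2 = 2 - n/2)
C = 36 (C = 44 - 8 = 36)
((C - 1*829)/((-511 - S(29, 1)) + 233))² = ((36 - 1*829)/((-511 - (2 - ½*29)) + 233))² = ((36 - 829)/((-511 - (2 - 29/2)) + 233))² = (-793/((-511 - 1*(-25/2)) + 233))² = (-793/((-511 + 25/2) + 233))² = (-793/(-997/2 + 233))² = (-793/(-531/2))² = (-793*(-2/531))² = (1586/531)² = 2515396/281961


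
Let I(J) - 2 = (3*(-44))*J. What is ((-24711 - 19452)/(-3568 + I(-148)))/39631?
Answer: -44163/632907070 ≈ -6.9778e-5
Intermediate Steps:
I(J) = 2 - 132*J (I(J) = 2 + (3*(-44))*J = 2 - 132*J)
((-24711 - 19452)/(-3568 + I(-148)))/39631 = ((-24711 - 19452)/(-3568 + (2 - 132*(-148))))/39631 = -44163/(-3568 + (2 + 19536))*(1/39631) = -44163/(-3568 + 19538)*(1/39631) = -44163/15970*(1/39631) = -44163*1/15970*(1/39631) = -44163/15970*1/39631 = -44163/632907070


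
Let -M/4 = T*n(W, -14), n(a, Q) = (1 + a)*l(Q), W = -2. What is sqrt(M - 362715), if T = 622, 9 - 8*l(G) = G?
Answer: I*sqrt(355562) ≈ 596.29*I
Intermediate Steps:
l(G) = 9/8 - G/8
n(a, Q) = (1 + a)*(9/8 - Q/8)
M = 7153 (M = -2488*(-(1 - 2)*(-9 - 14)/8) = -2488*(-1/8*(-1)*(-23)) = -2488*(-23)/8 = -4*(-7153/4) = 7153)
sqrt(M - 362715) = sqrt(7153 - 362715) = sqrt(-355562) = I*sqrt(355562)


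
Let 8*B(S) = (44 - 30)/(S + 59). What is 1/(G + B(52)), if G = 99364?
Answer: 444/44117623 ≈ 1.0064e-5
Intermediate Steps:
B(S) = 7/(4*(59 + S)) (B(S) = ((44 - 30)/(S + 59))/8 = (14/(59 + S))/8 = 7/(4*(59 + S)))
1/(G + B(52)) = 1/(99364 + 7/(4*(59 + 52))) = 1/(99364 + (7/4)/111) = 1/(99364 + (7/4)*(1/111)) = 1/(99364 + 7/444) = 1/(44117623/444) = 444/44117623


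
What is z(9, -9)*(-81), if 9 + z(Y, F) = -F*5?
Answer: -2916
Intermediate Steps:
z(Y, F) = -9 - 5*F (z(Y, F) = -9 - F*5 = -9 - 5*F)
z(9, -9)*(-81) = (-9 - 5*(-9))*(-81) = (-9 + 45)*(-81) = 36*(-81) = -2916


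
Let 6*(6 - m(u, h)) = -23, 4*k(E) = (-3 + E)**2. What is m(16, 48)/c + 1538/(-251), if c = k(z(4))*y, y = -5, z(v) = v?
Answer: -52688/3765 ≈ -13.994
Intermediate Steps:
k(E) = (-3 + E)**2/4
c = -5/4 (c = ((-3 + 4)**2/4)*(-5) = ((1/4)*1**2)*(-5) = ((1/4)*1)*(-5) = (1/4)*(-5) = -5/4 ≈ -1.2500)
m(u, h) = 59/6 (m(u, h) = 6 - 1/6*(-23) = 6 + 23/6 = 59/6)
m(16, 48)/c + 1538/(-251) = 59/(6*(-5/4)) + 1538/(-251) = (59/6)*(-4/5) + 1538*(-1/251) = -118/15 - 1538/251 = -52688/3765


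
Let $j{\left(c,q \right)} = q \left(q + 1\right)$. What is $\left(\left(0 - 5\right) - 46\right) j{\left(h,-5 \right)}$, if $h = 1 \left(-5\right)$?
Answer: $-1020$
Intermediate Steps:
$h = -5$
$j{\left(c,q \right)} = q \left(1 + q\right)$
$\left(\left(0 - 5\right) - 46\right) j{\left(h,-5 \right)} = \left(\left(0 - 5\right) - 46\right) \left(- 5 \left(1 - 5\right)\right) = \left(\left(0 - 5\right) - 46\right) \left(\left(-5\right) \left(-4\right)\right) = \left(-5 - 46\right) 20 = \left(-51\right) 20 = -1020$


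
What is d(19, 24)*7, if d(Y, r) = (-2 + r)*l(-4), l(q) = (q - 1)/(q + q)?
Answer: 385/4 ≈ 96.250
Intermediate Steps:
l(q) = (-1 + q)/(2*q) (l(q) = (-1 + q)/((2*q)) = (-1 + q)*(1/(2*q)) = (-1 + q)/(2*q))
d(Y, r) = -5/4 + 5*r/8 (d(Y, r) = (-2 + r)*((½)*(-1 - 4)/(-4)) = (-2 + r)*((½)*(-¼)*(-5)) = (-2 + r)*(5/8) = -5/4 + 5*r/8)
d(19, 24)*7 = (-5/4 + (5/8)*24)*7 = (-5/4 + 15)*7 = (55/4)*7 = 385/4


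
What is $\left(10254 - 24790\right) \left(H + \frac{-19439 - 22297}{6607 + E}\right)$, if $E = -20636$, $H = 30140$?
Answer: $- \frac{6146922570656}{14029} \approx -4.3816 \cdot 10^{8}$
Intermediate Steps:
$\left(10254 - 24790\right) \left(H + \frac{-19439 - 22297}{6607 + E}\right) = \left(10254 - 24790\right) \left(30140 + \frac{-19439 - 22297}{6607 - 20636}\right) = - 14536 \left(30140 - \frac{41736}{-14029}\right) = - 14536 \left(30140 - - \frac{41736}{14029}\right) = - 14536 \left(30140 + \frac{41736}{14029}\right) = \left(-14536\right) \frac{422875796}{14029} = - \frac{6146922570656}{14029}$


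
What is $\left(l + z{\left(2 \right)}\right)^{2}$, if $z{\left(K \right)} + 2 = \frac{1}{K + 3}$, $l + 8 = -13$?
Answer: $\frac{12996}{25} \approx 519.84$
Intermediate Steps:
$l = -21$ ($l = -8 - 13 = -21$)
$z{\left(K \right)} = -2 + \frac{1}{3 + K}$ ($z{\left(K \right)} = -2 + \frac{1}{K + 3} = -2 + \frac{1}{3 + K}$)
$\left(l + z{\left(2 \right)}\right)^{2} = \left(-21 + \frac{-5 - 4}{3 + 2}\right)^{2} = \left(-21 + \frac{-5 - 4}{5}\right)^{2} = \left(-21 + \frac{1}{5} \left(-9\right)\right)^{2} = \left(-21 - \frac{9}{5}\right)^{2} = \left(- \frac{114}{5}\right)^{2} = \frac{12996}{25}$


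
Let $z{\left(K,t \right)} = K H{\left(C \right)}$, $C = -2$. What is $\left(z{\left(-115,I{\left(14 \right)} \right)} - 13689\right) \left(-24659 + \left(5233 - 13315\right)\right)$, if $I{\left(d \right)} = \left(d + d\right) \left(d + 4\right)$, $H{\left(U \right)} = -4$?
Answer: $433130689$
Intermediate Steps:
$I{\left(d \right)} = 2 d \left(4 + d\right)$
$z{\left(K,t \right)} = - 4 K$ ($z{\left(K,t \right)} = K \left(-4\right) = - 4 K$)
$\left(z{\left(-115,I{\left(14 \right)} \right)} - 13689\right) \left(-24659 + \left(5233 - 13315\right)\right) = \left(\left(-4\right) \left(-115\right) - 13689\right) \left(-24659 + \left(5233 - 13315\right)\right) = \left(460 - 13689\right) \left(-24659 + \left(5233 - 13315\right)\right) = - 13229 \left(-24659 - 8082\right) = \left(-13229\right) \left(-32741\right) = 433130689$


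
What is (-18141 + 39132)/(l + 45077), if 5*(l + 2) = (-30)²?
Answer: 6997/15085 ≈ 0.46384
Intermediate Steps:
l = 178 (l = -2 + (⅕)*(-30)² = -2 + (⅕)*900 = -2 + 180 = 178)
(-18141 + 39132)/(l + 45077) = (-18141 + 39132)/(178 + 45077) = 20991/45255 = 20991*(1/45255) = 6997/15085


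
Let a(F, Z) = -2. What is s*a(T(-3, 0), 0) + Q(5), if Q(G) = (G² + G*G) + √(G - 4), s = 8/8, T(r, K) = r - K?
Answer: 49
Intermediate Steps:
s = 1 (s = 8*(⅛) = 1)
Q(G) = √(-4 + G) + 2*G² (Q(G) = (G² + G²) + √(-4 + G) = 2*G² + √(-4 + G) = √(-4 + G) + 2*G²)
s*a(T(-3, 0), 0) + Q(5) = 1*(-2) + (√(-4 + 5) + 2*5²) = -2 + (√1 + 2*25) = -2 + (1 + 50) = -2 + 51 = 49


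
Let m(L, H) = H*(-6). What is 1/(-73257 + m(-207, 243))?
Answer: -1/74715 ≈ -1.3384e-5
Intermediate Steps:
m(L, H) = -6*H
1/(-73257 + m(-207, 243)) = 1/(-73257 - 6*243) = 1/(-73257 - 1458) = 1/(-74715) = -1/74715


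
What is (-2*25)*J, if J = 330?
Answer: -16500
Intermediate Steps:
(-2*25)*J = -2*25*330 = -50*330 = -16500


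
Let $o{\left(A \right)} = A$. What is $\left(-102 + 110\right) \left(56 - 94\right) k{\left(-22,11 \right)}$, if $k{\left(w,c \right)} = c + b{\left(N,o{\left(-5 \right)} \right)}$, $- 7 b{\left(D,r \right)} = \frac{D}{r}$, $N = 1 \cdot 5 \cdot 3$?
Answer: $- \frac{24320}{7} \approx -3474.3$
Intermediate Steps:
$N = 15$ ($N = 5 \cdot 3 = 15$)
$b{\left(D,r \right)} = - \frac{D}{7 r}$ ($b{\left(D,r \right)} = - \frac{D \frac{1}{r}}{7} = - \frac{D}{7 r}$)
$k{\left(w,c \right)} = \frac{3}{7} + c$ ($k{\left(w,c \right)} = c - \frac{15}{7 \left(-5\right)} = c - \frac{15}{7} \left(- \frac{1}{5}\right) = c + \frac{3}{7} = \frac{3}{7} + c$)
$\left(-102 + 110\right) \left(56 - 94\right) k{\left(-22,11 \right)} = \left(-102 + 110\right) \left(56 - 94\right) \left(\frac{3}{7} + 11\right) = 8 \left(-38\right) \frac{80}{7} = \left(-304\right) \frac{80}{7} = - \frac{24320}{7}$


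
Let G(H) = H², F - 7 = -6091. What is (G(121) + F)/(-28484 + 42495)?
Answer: 8557/14011 ≈ 0.61073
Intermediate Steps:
F = -6084 (F = 7 - 6091 = -6084)
(G(121) + F)/(-28484 + 42495) = (121² - 6084)/(-28484 + 42495) = (14641 - 6084)/14011 = 8557*(1/14011) = 8557/14011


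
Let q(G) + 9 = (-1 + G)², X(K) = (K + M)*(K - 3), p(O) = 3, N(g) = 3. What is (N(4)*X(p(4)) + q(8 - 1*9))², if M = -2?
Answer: 25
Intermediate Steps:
X(K) = (-3 + K)*(-2 + K) (X(K) = (K - 2)*(K - 3) = (-2 + K)*(-3 + K) = (-3 + K)*(-2 + K))
q(G) = -9 + (-1 + G)²
(N(4)*X(p(4)) + q(8 - 1*9))² = (3*(6 + 3² - 5*3) + (-9 + (-1 + (8 - 1*9))²))² = (3*(6 + 9 - 15) + (-9 + (-1 + (8 - 9))²))² = (3*0 + (-9 + (-1 - 1)²))² = (0 + (-9 + (-2)²))² = (0 + (-9 + 4))² = (0 - 5)² = (-5)² = 25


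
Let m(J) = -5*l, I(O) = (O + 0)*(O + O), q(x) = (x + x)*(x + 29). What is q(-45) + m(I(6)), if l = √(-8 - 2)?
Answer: 1440 - 5*I*√10 ≈ 1440.0 - 15.811*I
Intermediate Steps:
q(x) = 2*x*(29 + x) (q(x) = (2*x)*(29 + x) = 2*x*(29 + x))
l = I*√10 (l = √(-10) = I*√10 ≈ 3.1623*I)
I(O) = 2*O² (I(O) = O*(2*O) = 2*O²)
m(J) = -5*I*√10
q(-45) + m(I(6)) = 2*(-45)*(29 - 45) - 5*I*√10 = 2*(-45)*(-16) - 5*I*√10 = 1440 - 5*I*√10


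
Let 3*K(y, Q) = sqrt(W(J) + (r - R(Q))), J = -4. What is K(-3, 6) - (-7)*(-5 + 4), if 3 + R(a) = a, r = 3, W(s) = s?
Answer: -7 + 2*I/3 ≈ -7.0 + 0.66667*I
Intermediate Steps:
R(a) = -3 + a
K(y, Q) = sqrt(2 - Q)/3 (K(y, Q) = sqrt(-4 + (3 - (-3 + Q)))/3 = sqrt(-4 + (3 + (3 - Q)))/3 = sqrt(-4 + (6 - Q))/3 = sqrt(2 - Q)/3)
K(-3, 6) - (-7)*(-5 + 4) = sqrt(2 - 1*6)/3 - (-7)*(-5 + 4) = sqrt(2 - 6)/3 - (-7)*(-1) = sqrt(-4)/3 - 7*1 = (2*I)/3 - 7 = 2*I/3 - 7 = -7 + 2*I/3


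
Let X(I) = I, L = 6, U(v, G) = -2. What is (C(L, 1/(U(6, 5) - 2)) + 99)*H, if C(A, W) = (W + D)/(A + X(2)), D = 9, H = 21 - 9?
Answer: 9609/8 ≈ 1201.1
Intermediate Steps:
H = 12
C(A, W) = (9 + W)/(2 + A) (C(A, W) = (W + 9)/(A + 2) = (9 + W)/(2 + A))
(C(L, 1/(U(6, 5) - 2)) + 99)*H = ((9 + 1/(-2 - 2))/(2 + 6) + 99)*12 = ((9 + 1/(-4))/8 + 99)*12 = ((9 - ¼)/8 + 99)*12 = ((⅛)*(35/4) + 99)*12 = (35/32 + 99)*12 = (3203/32)*12 = 9609/8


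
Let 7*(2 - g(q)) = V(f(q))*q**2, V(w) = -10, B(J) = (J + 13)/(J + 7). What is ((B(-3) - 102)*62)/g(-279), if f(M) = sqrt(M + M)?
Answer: -43183/778424 ≈ -0.055475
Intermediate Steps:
f(M) = sqrt(2)*sqrt(M) (f(M) = sqrt(2*M) = sqrt(2)*sqrt(M))
B(J) = (13 + J)/(7 + J)
g(q) = 2 + 10*q**2/7 (g(q) = 2 - (-10)*q**2/7 = 2 + 10*q**2/7)
((B(-3) - 102)*62)/g(-279) = (((13 - 3)/(7 - 3) - 102)*62)/(2 + (10/7)*(-279)**2) = ((10/4 - 102)*62)/(2 + (10/7)*77841) = (((1/4)*10 - 102)*62)/(2 + 778410/7) = ((5/2 - 102)*62)/(778424/7) = -199/2*62*(7/778424) = -6169*7/778424 = -43183/778424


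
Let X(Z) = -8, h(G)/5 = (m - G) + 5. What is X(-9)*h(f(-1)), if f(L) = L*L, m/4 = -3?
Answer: 320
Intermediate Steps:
m = -12 (m = 4*(-3) = -12)
f(L) = L²
h(G) = -35 - 5*G (h(G) = 5*((-12 - G) + 5) = 5*(-7 - G) = -35 - 5*G)
X(-9)*h(f(-1)) = -8*(-35 - 5*(-1)²) = -8*(-35 - 5*1) = -8*(-35 - 5) = -8*(-40) = 320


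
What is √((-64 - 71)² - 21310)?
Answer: I*√3085 ≈ 55.543*I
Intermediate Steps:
√((-64 - 71)² - 21310) = √((-135)² - 21310) = √(18225 - 21310) = √(-3085) = I*√3085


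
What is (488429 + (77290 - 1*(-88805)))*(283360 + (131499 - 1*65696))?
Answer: 228535563412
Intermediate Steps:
(488429 + (77290 - 1*(-88805)))*(283360 + (131499 - 1*65696)) = (488429 + (77290 + 88805))*(283360 + (131499 - 65696)) = (488429 + 166095)*(283360 + 65803) = 654524*349163 = 228535563412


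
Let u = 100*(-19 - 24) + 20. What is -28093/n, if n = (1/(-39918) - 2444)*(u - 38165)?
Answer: -86262798/318532071145 ≈ -0.00027081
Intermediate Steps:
u = -4280 (u = 100*(-43) + 20 = -4300 + 20 = -4280)
n = 4140916924885/39918 (n = (1/(-39918) - 2444)*(-4280 - 38165) = (-1/39918 - 2444)*(-42445) = -97559593/39918*(-42445) = 4140916924885/39918 ≈ 1.0374e+8)
-28093/n = -28093/4140916924885/39918 = -28093*39918/4140916924885 = -86262798/318532071145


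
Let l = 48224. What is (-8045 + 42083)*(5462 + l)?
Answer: 1827364068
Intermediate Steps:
(-8045 + 42083)*(5462 + l) = (-8045 + 42083)*(5462 + 48224) = 34038*53686 = 1827364068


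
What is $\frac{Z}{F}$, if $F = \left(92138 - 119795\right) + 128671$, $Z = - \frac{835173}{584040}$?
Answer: $- \frac{278391}{19665405520} \approx -1.4156 \cdot 10^{-5}$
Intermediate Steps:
$Z = - \frac{278391}{194680}$ ($Z = \left(-835173\right) \frac{1}{584040} = - \frac{278391}{194680} \approx -1.43$)
$F = 101014$ ($F = -27657 + 128671 = 101014$)
$\frac{Z}{F} = - \frac{278391}{194680 \cdot 101014} = \left(- \frac{278391}{194680}\right) \frac{1}{101014} = - \frac{278391}{19665405520}$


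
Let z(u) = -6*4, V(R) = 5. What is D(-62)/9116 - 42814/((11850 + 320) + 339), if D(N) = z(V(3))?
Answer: -97648160/28508011 ≈ -3.4253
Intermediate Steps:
z(u) = -24
D(N) = -24
D(-62)/9116 - 42814/((11850 + 320) + 339) = -24/9116 - 42814/((11850 + 320) + 339) = -24*1/9116 - 42814/(12170 + 339) = -6/2279 - 42814/12509 = -97648160/28508011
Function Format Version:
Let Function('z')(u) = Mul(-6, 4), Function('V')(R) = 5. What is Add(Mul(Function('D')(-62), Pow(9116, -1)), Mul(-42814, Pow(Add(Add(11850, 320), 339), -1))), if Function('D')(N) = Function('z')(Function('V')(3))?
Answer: Rational(-97648160, 28508011) ≈ -3.4253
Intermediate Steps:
Function('z')(u) = -24
Function('D')(N) = -24
Add(Mul(Function('D')(-62), Pow(9116, -1)), Mul(-42814, Pow(Add(Add(11850, 320), 339), -1))) = Add(Mul(-24, Pow(9116, -1)), Mul(-42814, Pow(Add(Add(11850, 320), 339), -1))) = Add(Mul(-24, Rational(1, 9116)), Mul(-42814, Pow(Add(12170, 339), -1))) = Add(Rational(-6, 2279), Mul(-42814, Pow(12509, -1))) = Add(Rational(-6, 2279), Mul(-42814, Rational(1, 12509))) = Add(Rational(-6, 2279), Rational(-42814, 12509)) = Rational(-97648160, 28508011)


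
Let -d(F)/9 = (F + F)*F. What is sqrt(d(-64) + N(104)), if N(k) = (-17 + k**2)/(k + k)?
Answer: 5*I*sqrt(7968805)/52 ≈ 271.43*I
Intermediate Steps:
d(F) = -18*F**2 (d(F) = -9*(F + F)*F = -9*2*F*F = -18*F**2)
N(k) = (-17 + k**2)/(2*k) (N(k) = (-17 + k**2)/((2*k)) = (-17 + k**2)*(1/(2*k)) = (-17 + k**2)/(2*k))
sqrt(d(-64) + N(104)) = sqrt(-18*(-64)**2 + (1/2)*(-17 + 104**2)/104) = sqrt(-18*4096 + (1/2)*(1/104)*(-17 + 10816)) = sqrt(-73728 + (1/2)*(1/104)*10799) = sqrt(-73728 + 10799/208) = sqrt(-15324625/208) = 5*I*sqrt(7968805)/52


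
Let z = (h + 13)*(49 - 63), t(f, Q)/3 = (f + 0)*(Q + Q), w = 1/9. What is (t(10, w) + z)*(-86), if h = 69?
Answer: 294464/3 ≈ 98155.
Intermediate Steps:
w = 1/9 ≈ 0.11111
t(f, Q) = 6*Q*f (t(f, Q) = 3*((f + 0)*(Q + Q)) = 3*(f*(2*Q)) = 3*(2*Q*f) = 6*Q*f)
z = -1148 (z = (69 + 13)*(49 - 63) = 82*(-14) = -1148)
(t(10, w) + z)*(-86) = (6*(1/9)*10 - 1148)*(-86) = (20/3 - 1148)*(-86) = -3424/3*(-86) = 294464/3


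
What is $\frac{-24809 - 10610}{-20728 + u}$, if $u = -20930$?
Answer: $\frac{35419}{41658} \approx 0.85023$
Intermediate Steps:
$\frac{-24809 - 10610}{-20728 + u} = \frac{-24809 - 10610}{-20728 - 20930} = - \frac{35419}{-41658} = \left(-35419\right) \left(- \frac{1}{41658}\right) = \frac{35419}{41658}$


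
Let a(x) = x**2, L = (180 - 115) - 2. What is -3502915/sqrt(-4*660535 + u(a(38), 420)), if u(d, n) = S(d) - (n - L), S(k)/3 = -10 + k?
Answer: 700583*I*sqrt(2638195)/527639 ≈ 2156.6*I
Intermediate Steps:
S(k) = -30 + 3*k (S(k) = 3*(-10 + k) = -30 + 3*k)
L = 63 (L = 65 - 2 = 63)
u(d, n) = 33 - n + 3*d (u(d, n) = (-30 + 3*d) - (n - 1*63) = (-30 + 3*d) - (n - 63) = (-30 + 3*d) - (-63 + n) = (-30 + 3*d) + (63 - n) = 33 - n + 3*d)
-3502915/sqrt(-4*660535 + u(a(38), 420)) = -3502915/sqrt(-4*660535 + (33 - 1*420 + 3*38**2)) = -3502915/sqrt(-2642140 + (33 - 420 + 3*1444)) = -3502915/sqrt(-2642140 + (33 - 420 + 4332)) = -3502915/sqrt(-2642140 + 3945) = -3502915*(-I*sqrt(2638195)/2638195) = -(-700583)*I*sqrt(2638195)/527639 = 700583*I*sqrt(2638195)/527639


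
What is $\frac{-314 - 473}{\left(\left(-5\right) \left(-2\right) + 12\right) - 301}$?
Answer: $\frac{787}{279} \approx 2.8208$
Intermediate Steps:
$\frac{-314 - 473}{\left(\left(-5\right) \left(-2\right) + 12\right) - 301} = - \frac{787}{\left(10 + 12\right) - 301} = - \frac{787}{22 - 301} = - \frac{787}{-279} = \left(-787\right) \left(- \frac{1}{279}\right) = \frac{787}{279}$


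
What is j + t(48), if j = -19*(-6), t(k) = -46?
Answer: 68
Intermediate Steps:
j = 114
j + t(48) = 114 - 46 = 68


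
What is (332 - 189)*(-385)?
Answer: -55055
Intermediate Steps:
(332 - 189)*(-385) = 143*(-385) = -55055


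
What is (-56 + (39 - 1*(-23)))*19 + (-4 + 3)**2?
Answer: 115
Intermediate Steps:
(-56 + (39 - 1*(-23)))*19 + (-4 + 3)**2 = (-56 + (39 + 23))*19 + (-1)**2 = (-56 + 62)*19 + 1 = 6*19 + 1 = 114 + 1 = 115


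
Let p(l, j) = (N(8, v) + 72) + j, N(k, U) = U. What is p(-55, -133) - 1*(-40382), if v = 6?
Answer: 40327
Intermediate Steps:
p(l, j) = 78 + j (p(l, j) = (6 + 72) + j = 78 + j)
p(-55, -133) - 1*(-40382) = (78 - 133) - 1*(-40382) = -55 + 40382 = 40327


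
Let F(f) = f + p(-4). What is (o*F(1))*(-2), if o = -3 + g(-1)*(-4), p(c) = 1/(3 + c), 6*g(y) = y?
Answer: 0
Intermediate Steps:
g(y) = y/6
o = -7/3 (o = -3 + ((1/6)*(-1))*(-4) = -3 - 1/6*(-4) = -3 + 2/3 = -7/3 ≈ -2.3333)
F(f) = -1 + f (F(f) = f + 1/(3 - 4) = f + 1/(-1) = f - 1 = -1 + f)
(o*F(1))*(-2) = -7*(-1 + 1)/3*(-2) = -7/3*0*(-2) = 0*(-2) = 0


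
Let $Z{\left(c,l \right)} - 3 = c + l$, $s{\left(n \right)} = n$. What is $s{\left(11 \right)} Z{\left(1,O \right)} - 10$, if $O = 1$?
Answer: $45$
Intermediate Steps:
$Z{\left(c,l \right)} = 3 + c + l$ ($Z{\left(c,l \right)} = 3 + \left(c + l\right) = 3 + c + l$)
$s{\left(11 \right)} Z{\left(1,O \right)} - 10 = 11 \left(3 + 1 + 1\right) - 10 = 11 \cdot 5 - 10 = 55 - 10 = 45$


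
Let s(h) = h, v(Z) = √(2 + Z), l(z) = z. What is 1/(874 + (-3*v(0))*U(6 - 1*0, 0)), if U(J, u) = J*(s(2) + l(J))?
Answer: 437/361202 + 36*√2/180601 ≈ 0.0014918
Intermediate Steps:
U(J, u) = J*(2 + J)
1/(874 + (-3*v(0))*U(6 - 1*0, 0)) = 1/(874 + (-3*√(2 + 0))*((6 - 1*0)*(2 + (6 - 1*0)))) = 1/(874 + (-3*√2)*((6 + 0)*(2 + (6 + 0)))) = 1/(874 + (-3*√2)*(6*(2 + 6))) = 1/(874 + (-3*√2)*(6*8)) = 1/(874 - 3*√2*48) = 1/(874 - 144*√2)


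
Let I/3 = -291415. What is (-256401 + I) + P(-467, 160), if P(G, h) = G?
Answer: -1131113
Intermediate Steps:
I = -874245 (I = 3*(-291415) = -874245)
(-256401 + I) + P(-467, 160) = (-256401 - 874245) - 467 = -1130646 - 467 = -1131113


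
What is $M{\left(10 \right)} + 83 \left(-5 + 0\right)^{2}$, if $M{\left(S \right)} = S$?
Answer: $2085$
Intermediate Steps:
$M{\left(10 \right)} + 83 \left(-5 + 0\right)^{2} = 10 + 83 \left(-5 + 0\right)^{2} = 10 + 83 \left(-5\right)^{2} = 10 + 83 \cdot 25 = 10 + 2075 = 2085$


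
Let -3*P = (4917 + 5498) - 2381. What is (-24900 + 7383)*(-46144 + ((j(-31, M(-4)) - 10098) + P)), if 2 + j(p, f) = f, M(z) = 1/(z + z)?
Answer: 8257110909/8 ≈ 1.0321e+9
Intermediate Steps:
P = -2678 (P = -((4917 + 5498) - 2381)/3 = -(10415 - 2381)/3 = -⅓*8034 = -2678)
M(z) = 1/(2*z)
j(p, f) = -2 + f
(-24900 + 7383)*(-46144 + ((j(-31, M(-4)) - 10098) + P)) = (-24900 + 7383)*(-46144 + (((-2 + (½)/(-4)) - 10098) - 2678)) = -17517*(-46144 + (((-2 + (½)*(-¼)) - 10098) - 2678)) = -17517*(-46144 + (((-2 - ⅛) - 10098) - 2678)) = -17517*(-46144 + ((-17/8 - 10098) - 2678)) = -17517*(-46144 + (-80801/8 - 2678)) = -17517*(-46144 - 102225/8) = -17517*(-471377/8) = 8257110909/8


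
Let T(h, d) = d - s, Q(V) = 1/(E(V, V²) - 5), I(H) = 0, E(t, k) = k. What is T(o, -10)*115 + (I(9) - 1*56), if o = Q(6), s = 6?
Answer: -1896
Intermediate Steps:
Q(V) = 1/(-5 + V²) (Q(V) = 1/(V² - 5) = 1/(-5 + V²))
o = 1/31 (o = 1/(-5 + 6²) = 1/(-5 + 36) = 1/31 ≈ 0.032258)
T(h, d) = -6 + d (T(h, d) = d - 1*6 = d - 6 = -6 + d)
T(o, -10)*115 + (I(9) - 1*56) = (-6 - 10)*115 + (0 - 1*56) = -16*115 + (0 - 56) = -1840 - 56 = -1896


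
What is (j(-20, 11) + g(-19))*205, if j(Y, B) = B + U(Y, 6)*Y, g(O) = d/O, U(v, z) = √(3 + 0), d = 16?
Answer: 39565/19 - 4100*√3 ≈ -5019.0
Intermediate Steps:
U(v, z) = √3
g(O) = 16/O
j(Y, B) = B + Y*√3 (j(Y, B) = B + √3*Y = B + Y*√3)
(j(-20, 11) + g(-19))*205 = ((11 - 20*√3) + 16/(-19))*205 = ((11 - 20*√3) + 16*(-1/19))*205 = ((11 - 20*√3) - 16/19)*205 = (193/19 - 20*√3)*205 = 39565/19 - 4100*√3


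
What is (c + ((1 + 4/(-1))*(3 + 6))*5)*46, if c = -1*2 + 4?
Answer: -6118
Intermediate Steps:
c = 2 (c = -2 + 4 = 2)
(c + ((1 + 4/(-1))*(3 + 6))*5)*46 = (2 + ((1 + 4/(-1))*(3 + 6))*5)*46 = (2 + ((1 + 4*(-1))*9)*5)*46 = (2 + ((1 - 4)*9)*5)*46 = (2 - 3*9*5)*46 = (2 - 27*5)*46 = (2 - 135)*46 = -133*46 = -6118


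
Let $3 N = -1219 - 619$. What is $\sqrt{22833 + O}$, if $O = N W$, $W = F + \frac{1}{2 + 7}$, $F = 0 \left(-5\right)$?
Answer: $\frac{13 \sqrt{10911}}{9} \approx 150.88$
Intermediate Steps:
$F = 0$
$N = - \frac{1838}{3}$ ($N = \frac{-1219 - 619}{3} = \frac{1}{3} \left(-1838\right) = - \frac{1838}{3} \approx -612.67$)
$W = \frac{1}{9}$ ($W = 0 + \frac{1}{2 + 7} = 0 + \frac{1}{9} = \frac{1}{9} \approx 0.11111$)
$O = - \frac{1838}{27}$ ($O = \left(- \frac{1838}{3}\right) \frac{1}{9} = - \frac{1838}{27} \approx -68.074$)
$\sqrt{22833 + O} = \sqrt{22833 - \frac{1838}{27}} = \sqrt{\frac{614653}{27}} = \frac{13 \sqrt{10911}}{9}$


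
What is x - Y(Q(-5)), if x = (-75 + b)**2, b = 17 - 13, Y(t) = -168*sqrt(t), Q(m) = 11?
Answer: 5041 + 168*sqrt(11) ≈ 5598.2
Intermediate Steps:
b = 4
x = 5041 (x = (-75 + 4)**2 = (-71)**2 = 5041)
x - Y(Q(-5)) = 5041 - (-168)*sqrt(11) = 5041 + 168*sqrt(11)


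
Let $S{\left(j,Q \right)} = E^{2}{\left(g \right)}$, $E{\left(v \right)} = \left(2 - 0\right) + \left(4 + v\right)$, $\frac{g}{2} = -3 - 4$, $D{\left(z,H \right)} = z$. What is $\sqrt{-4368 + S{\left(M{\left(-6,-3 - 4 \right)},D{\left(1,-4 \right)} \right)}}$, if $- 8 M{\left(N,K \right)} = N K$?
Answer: $4 i \sqrt{269} \approx 65.605 i$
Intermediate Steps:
$g = -14$ ($g = 2 \left(-3 - 4\right) = 2 \left(-7\right) = -14$)
$E{\left(v \right)} = 6 + v$ ($E{\left(v \right)} = \left(2 + 0\right) + \left(4 + v\right) = 2 + \left(4 + v\right) = 6 + v$)
$M{\left(N,K \right)} = - \frac{K N}{8}$ ($M{\left(N,K \right)} = - \frac{N K}{8} = - \frac{K N}{8}$)
$S{\left(j,Q \right)} = 64$ ($S{\left(j,Q \right)} = \left(6 - 14\right)^{2} = \left(-8\right)^{2} = 64$)
$\sqrt{-4368 + S{\left(M{\left(-6,-3 - 4 \right)},D{\left(1,-4 \right)} \right)}} = \sqrt{-4368 + 64} = \sqrt{-4304} = 4 i \sqrt{269}$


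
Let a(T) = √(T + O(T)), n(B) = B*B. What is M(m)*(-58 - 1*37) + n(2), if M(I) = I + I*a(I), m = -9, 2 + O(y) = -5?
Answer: 859 + 3420*I ≈ 859.0 + 3420.0*I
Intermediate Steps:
O(y) = -7 (O(y) = -2 - 5 = -7)
n(B) = B²
a(T) = √(-7 + T) (a(T) = √(T - 7) = √(-7 + T))
M(I) = I + I*√(-7 + I)
M(m)*(-58 - 1*37) + n(2) = (-9*(1 + √(-7 - 9)))*(-58 - 1*37) + 2² = (-9*(1 + √(-16)))*(-58 - 37) + 4 = -9*(1 + 4*I)*(-95) + 4 = (-9 - 36*I)*(-95) + 4 = (855 + 3420*I) + 4 = 859 + 3420*I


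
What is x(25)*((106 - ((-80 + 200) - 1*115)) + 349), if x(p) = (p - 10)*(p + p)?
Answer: 337500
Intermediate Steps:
x(p) = 2*p*(-10 + p) (x(p) = (-10 + p)*(2*p) = 2*p*(-10 + p))
x(25)*((106 - ((-80 + 200) - 1*115)) + 349) = (2*25*(-10 + 25))*((106 - ((-80 + 200) - 1*115)) + 349) = (2*25*15)*((106 - (120 - 115)) + 349) = 750*((106 - 1*5) + 349) = 750*((106 - 5) + 349) = 750*(101 + 349) = 750*450 = 337500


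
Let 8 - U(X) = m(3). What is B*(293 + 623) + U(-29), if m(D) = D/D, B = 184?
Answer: 168551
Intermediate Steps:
m(D) = 1
U(X) = 7 (U(X) = 8 - 1*1 = 8 - 1 = 7)
B*(293 + 623) + U(-29) = 184*(293 + 623) + 7 = 184*916 + 7 = 168544 + 7 = 168551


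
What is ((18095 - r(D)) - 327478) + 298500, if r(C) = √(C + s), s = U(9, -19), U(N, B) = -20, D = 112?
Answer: -10883 - 2*√23 ≈ -10893.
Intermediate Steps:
s = -20
r(C) = √(-20 + C) (r(C) = √(C - 20) = √(-20 + C))
((18095 - r(D)) - 327478) + 298500 = ((18095 - √(-20 + 112)) - 327478) + 298500 = ((18095 - √92) - 327478) + 298500 = ((18095 - 2*√23) - 327478) + 298500 = (-309383 - 2*√23) + 298500 = -10883 - 2*√23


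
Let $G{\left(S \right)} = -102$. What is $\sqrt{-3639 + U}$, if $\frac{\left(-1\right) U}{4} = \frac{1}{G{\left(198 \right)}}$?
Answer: $\frac{i \sqrt{9464937}}{51} \approx 60.324 i$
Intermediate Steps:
$U = \frac{2}{51}$ ($U = - \frac{4}{-102} = \left(-4\right) \left(- \frac{1}{102}\right) = \frac{2}{51} \approx 0.039216$)
$\sqrt{-3639 + U} = \sqrt{-3639 + \frac{2}{51}} = \sqrt{- \frac{185587}{51}} = \frac{i \sqrt{9464937}}{51}$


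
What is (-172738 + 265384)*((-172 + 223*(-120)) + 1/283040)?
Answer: -353112505983117/141520 ≈ -2.4951e+9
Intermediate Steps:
(-172738 + 265384)*((-172 + 223*(-120)) + 1/283040) = 92646*((-172 - 26760) + 1/283040) = 92646*(-26932 + 1/283040) = 92646*(-7622833279/283040) = -353112505983117/141520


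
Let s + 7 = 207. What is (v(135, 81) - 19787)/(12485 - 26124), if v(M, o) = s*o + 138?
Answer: 3449/13639 ≈ 0.25288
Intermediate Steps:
s = 200 (s = -7 + 207 = 200)
v(M, o) = 138 + 200*o (v(M, o) = 200*o + 138 = 138 + 200*o)
(v(135, 81) - 19787)/(12485 - 26124) = ((138 + 200*81) - 19787)/(12485 - 26124) = ((138 + 16200) - 19787)/(-13639) = (16338 - 19787)*(-1/13639) = -3449*(-1/13639) = 3449/13639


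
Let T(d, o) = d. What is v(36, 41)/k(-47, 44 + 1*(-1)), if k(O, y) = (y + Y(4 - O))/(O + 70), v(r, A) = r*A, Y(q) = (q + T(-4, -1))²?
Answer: 8487/563 ≈ 15.075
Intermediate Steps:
Y(q) = (-4 + q)² (Y(q) = (q - 4)² = (-4 + q)²)
v(r, A) = A*r
k(O, y) = (y + O²)/(70 + O) (k(O, y) = (y + (-4 + (4 - O))²)/(O + 70) = (y + (-O)²)/(70 + O) = (y + O²)/(70 + O))
v(36, 41)/k(-47, 44 + 1*(-1)) = (41*36)/((((44 + 1*(-1)) + (-47)²)/(70 - 47))) = 1476/((((44 - 1) + 2209)/23)) = 1476/(((43 + 2209)/23)) = 1476/(((1/23)*2252)) = 1476/(2252/23) = 1476*(23/2252) = 8487/563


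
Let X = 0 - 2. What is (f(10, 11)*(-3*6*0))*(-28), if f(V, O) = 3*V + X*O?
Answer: 0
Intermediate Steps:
X = -2
f(V, O) = -2*O + 3*V (f(V, O) = 3*V - 2*O = -2*O + 3*V)
(f(10, 11)*(-3*6*0))*(-28) = ((-2*11 + 3*10)*(-3*6*0))*(-28) = ((-22 + 30)*(-18*0))*(-28) = (8*0)*(-28) = 0*(-28) = 0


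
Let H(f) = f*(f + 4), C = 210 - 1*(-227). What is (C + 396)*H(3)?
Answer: 17493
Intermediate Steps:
C = 437 (C = 210 + 227 = 437)
H(f) = f*(4 + f)
(C + 396)*H(3) = (437 + 396)*(3*(4 + 3)) = 833*(3*7) = 833*21 = 17493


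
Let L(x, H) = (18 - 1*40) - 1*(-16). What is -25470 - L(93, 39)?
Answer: -25464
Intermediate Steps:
L(x, H) = -6 (L(x, H) = (18 - 40) + 16 = -22 + 16 = -6)
-25470 - L(93, 39) = -25470 - 1*(-6) = -25470 + 6 = -25464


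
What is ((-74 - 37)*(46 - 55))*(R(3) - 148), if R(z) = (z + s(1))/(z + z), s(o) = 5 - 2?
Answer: -146853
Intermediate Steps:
s(o) = 3
R(z) = (3 + z)/(2*z) (R(z) = (z + 3)/(z + z) = (3 + z)/((2*z)) = (3 + z)*(1/(2*z)) = (3 + z)/(2*z))
((-74 - 37)*(46 - 55))*(R(3) - 148) = ((-74 - 37)*(46 - 55))*((½)*(3 + 3)/3 - 148) = (-111*(-9))*((½)*(⅓)*6 - 148) = 999*(1 - 148) = 999*(-147) = -146853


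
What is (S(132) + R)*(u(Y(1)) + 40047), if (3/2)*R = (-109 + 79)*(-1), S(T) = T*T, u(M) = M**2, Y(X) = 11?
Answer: 700690592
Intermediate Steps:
S(T) = T**2
R = 20 (R = 2*((-109 + 79)*(-1))/3 = 2*(-30*(-1))/3 = (2/3)*30 = 20)
(S(132) + R)*(u(Y(1)) + 40047) = (132**2 + 20)*(11**2 + 40047) = (17424 + 20)*(121 + 40047) = 17444*40168 = 700690592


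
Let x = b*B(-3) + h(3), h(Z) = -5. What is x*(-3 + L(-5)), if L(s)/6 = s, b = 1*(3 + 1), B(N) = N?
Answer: 561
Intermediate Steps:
b = 4 (b = 1*4 = 4)
L(s) = 6*s
x = -17 (x = 4*(-3) - 5 = -12 - 5 = -17)
x*(-3 + L(-5)) = -17*(-3 + 6*(-5)) = -17*(-3 - 30) = -17*(-33) = 561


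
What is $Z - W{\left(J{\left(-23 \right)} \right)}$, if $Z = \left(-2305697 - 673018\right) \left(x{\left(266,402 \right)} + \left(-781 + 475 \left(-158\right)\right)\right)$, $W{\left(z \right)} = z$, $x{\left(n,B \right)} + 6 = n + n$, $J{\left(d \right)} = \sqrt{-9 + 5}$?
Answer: $224312133075 - 2 i \approx 2.2431 \cdot 10^{11} - 2.0 i$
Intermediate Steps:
$J{\left(d \right)} = 2 i$ ($J{\left(d \right)} = \sqrt{-4} = 2 i$)
$x{\left(n,B \right)} = -6 + 2 n$ ($x{\left(n,B \right)} = -6 + \left(n + n\right) = -6 + 2 n$)
$Z = 224312133075$ ($Z = \left(-2305697 - 673018\right) \left(\left(-6 + 2 \cdot 266\right) + \left(-781 + 475 \left(-158\right)\right)\right) = - 2978715 \left(\left(-6 + 532\right) - 75831\right) = - 2978715 \left(526 - 75831\right) = \left(-2978715\right) \left(-75305\right) = 224312133075$)
$Z - W{\left(J{\left(-23 \right)} \right)} = 224312133075 - 2 i$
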